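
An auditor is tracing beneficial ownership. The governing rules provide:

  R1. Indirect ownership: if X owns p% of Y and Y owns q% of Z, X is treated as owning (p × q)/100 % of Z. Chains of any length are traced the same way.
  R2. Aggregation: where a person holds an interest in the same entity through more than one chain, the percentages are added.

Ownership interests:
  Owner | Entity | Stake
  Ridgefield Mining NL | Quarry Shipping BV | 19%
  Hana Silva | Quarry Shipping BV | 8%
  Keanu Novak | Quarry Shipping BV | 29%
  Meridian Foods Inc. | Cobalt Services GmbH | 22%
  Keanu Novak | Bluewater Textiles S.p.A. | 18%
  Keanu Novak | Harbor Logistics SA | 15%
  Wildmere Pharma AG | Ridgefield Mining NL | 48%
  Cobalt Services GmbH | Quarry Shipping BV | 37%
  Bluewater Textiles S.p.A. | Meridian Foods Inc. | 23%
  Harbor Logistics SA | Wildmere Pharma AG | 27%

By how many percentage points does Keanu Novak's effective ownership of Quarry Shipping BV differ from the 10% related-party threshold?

Chain via Bluewater Textiles S.p.A. → Meridian Foods Inc. → Cobalt Services GmbH (R1): 18% × 23% × 22% × 37% = 0.336996% of Quarry Shipping BV.
Chain via Harbor Logistics SA → Wildmere Pharma AG → Ridgefield Mining NL (R1): 15% × 27% × 48% × 19% = 0.36936% of Quarry Shipping BV.
Direct interest in Quarry Shipping BV: 29%.
Aggregating (R2): 0.336996% + 0.36936% + 29% = 29.706356%.
29.706356% exceeds the 10% threshold by 19.706356 percentage points.

19.706356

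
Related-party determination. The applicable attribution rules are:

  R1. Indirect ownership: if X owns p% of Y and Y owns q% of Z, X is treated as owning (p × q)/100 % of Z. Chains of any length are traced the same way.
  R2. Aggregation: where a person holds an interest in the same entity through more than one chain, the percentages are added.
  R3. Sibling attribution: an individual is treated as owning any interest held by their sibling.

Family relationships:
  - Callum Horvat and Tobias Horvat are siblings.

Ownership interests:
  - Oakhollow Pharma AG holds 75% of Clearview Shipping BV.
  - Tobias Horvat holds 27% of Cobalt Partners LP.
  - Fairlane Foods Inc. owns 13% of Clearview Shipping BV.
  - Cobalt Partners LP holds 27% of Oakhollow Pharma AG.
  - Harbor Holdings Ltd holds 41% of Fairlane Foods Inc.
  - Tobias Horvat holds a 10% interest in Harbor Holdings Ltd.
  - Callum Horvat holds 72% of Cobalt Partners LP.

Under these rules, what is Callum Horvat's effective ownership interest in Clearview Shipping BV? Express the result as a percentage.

20.5805%

By sibling attribution (R3), Callum Horvat is treated as also owning Tobias Horvat's interest in Cobalt Partners LP, giving 72% + 27% = 99%.
By sibling attribution (R3), Callum Horvat is treated as owning Tobias Horvat's 10% interest in Harbor Holdings Ltd.
Chain via Cobalt Partners LP → Oakhollow Pharma AG (R1): 99% × 27% × 75% = 20.0475% of Clearview Shipping BV.
Chain via Harbor Holdings Ltd → Fairlane Foods Inc. (R1): 10% × 41% × 13% = 0.533% of Clearview Shipping BV.
Aggregating (R2): 20.0475% + 0.533% = 20.5805%.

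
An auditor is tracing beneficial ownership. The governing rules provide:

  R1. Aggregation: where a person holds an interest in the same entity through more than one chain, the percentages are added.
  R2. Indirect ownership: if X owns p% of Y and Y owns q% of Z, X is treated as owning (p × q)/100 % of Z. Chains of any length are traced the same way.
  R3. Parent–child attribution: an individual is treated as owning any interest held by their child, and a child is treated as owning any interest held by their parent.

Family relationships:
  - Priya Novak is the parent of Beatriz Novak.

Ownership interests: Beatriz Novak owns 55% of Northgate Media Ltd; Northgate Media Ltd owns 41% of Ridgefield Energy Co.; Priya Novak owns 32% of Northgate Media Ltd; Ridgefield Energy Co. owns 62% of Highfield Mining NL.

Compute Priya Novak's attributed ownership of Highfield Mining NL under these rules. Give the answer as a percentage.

22.1154%

By parent–child attribution (R3), Priya Novak is treated as also owning Beatriz Novak's interest in Northgate Media Ltd, giving 32% + 55% = 87%.
Chain via Northgate Media Ltd → Ridgefield Energy Co. (R2): 87% × 41% × 62% = 22.1154% of Highfield Mining NL.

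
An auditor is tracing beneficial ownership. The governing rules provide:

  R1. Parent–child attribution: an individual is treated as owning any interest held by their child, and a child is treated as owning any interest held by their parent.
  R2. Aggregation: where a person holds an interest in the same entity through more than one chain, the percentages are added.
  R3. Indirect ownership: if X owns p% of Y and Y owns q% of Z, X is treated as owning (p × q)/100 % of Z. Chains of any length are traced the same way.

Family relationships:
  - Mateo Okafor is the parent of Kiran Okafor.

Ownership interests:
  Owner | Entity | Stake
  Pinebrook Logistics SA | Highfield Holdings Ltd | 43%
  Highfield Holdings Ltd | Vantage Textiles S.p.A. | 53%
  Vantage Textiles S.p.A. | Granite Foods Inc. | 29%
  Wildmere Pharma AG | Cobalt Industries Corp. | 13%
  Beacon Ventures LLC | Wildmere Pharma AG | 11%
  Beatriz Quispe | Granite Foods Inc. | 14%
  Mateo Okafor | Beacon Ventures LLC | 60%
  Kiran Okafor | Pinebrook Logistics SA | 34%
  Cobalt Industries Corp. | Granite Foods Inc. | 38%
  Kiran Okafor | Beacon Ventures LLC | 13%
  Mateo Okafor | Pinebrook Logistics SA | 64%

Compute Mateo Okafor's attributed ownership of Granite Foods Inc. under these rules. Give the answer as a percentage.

By parent–child attribution (R1), Mateo Okafor is treated as also owning Kiran Okafor's interest in Beacon Ventures LLC, giving 60% + 13% = 73%.
By parent–child attribution (R1), Mateo Okafor is treated as also owning Kiran Okafor's interest in Pinebrook Logistics SA, giving 64% + 34% = 98%.
Chain via Beacon Ventures LLC → Wildmere Pharma AG → Cobalt Industries Corp. (R3): 73% × 11% × 13% × 38% = 0.396682% of Granite Foods Inc.
Chain via Pinebrook Logistics SA → Highfield Holdings Ltd → Vantage Textiles S.p.A. (R3): 98% × 43% × 53% × 29% = 6.476918% of Granite Foods Inc.
Aggregating (R2): 0.396682% + 6.476918% = 6.8736%.

6.8736%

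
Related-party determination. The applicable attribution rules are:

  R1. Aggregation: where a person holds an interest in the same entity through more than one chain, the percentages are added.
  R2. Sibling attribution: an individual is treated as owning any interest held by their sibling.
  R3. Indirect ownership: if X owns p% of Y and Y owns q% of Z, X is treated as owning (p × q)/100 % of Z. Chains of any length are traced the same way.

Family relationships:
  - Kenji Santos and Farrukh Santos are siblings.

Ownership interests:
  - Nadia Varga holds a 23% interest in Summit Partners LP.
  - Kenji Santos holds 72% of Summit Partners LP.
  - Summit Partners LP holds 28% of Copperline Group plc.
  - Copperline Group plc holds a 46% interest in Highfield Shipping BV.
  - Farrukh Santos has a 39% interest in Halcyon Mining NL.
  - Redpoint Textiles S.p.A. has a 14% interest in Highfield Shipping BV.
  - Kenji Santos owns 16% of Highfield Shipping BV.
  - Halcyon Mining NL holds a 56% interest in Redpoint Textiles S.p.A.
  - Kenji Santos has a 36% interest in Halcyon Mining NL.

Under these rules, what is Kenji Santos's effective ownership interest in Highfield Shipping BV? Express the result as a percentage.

By sibling attribution (R2), Kenji Santos is treated as also owning Farrukh Santos's interest in Halcyon Mining NL, giving 36% + 39% = 75%.
Chain via Halcyon Mining NL → Redpoint Textiles S.p.A. (R3): 75% × 56% × 14% = 5.88% of Highfield Shipping BV.
Chain via Summit Partners LP → Copperline Group plc (R3): 72% × 28% × 46% = 9.2736% of Highfield Shipping BV.
Direct interest in Highfield Shipping BV: 16%.
Aggregating (R1): 5.88% + 9.2736% + 16% = 31.1536%.

31.1536%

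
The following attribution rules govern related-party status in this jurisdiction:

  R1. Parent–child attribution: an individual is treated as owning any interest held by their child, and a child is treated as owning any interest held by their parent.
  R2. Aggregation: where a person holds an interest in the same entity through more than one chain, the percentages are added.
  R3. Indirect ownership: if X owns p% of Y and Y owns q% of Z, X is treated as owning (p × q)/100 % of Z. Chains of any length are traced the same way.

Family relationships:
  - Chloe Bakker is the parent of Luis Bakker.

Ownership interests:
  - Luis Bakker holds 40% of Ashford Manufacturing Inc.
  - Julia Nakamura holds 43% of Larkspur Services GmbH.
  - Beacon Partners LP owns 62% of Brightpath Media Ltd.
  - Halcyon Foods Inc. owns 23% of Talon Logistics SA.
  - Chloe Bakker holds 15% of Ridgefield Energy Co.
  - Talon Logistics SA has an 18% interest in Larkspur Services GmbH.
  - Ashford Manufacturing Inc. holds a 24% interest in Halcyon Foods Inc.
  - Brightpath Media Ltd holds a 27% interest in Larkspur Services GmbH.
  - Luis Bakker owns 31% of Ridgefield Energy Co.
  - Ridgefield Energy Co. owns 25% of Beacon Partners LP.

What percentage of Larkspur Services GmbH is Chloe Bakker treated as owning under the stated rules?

2.32254%

By parent–child attribution (R1), Chloe Bakker is treated as also owning Luis Bakker's interest in Ridgefield Energy Co, giving 15% + 31% = 46%.
By parent–child attribution (R1), Chloe Bakker is treated as owning Luis Bakker's 40% interest in Ashford Manufacturing Inc.
Chain via Ridgefield Energy Co. → Beacon Partners LP → Brightpath Media Ltd (R3): 46% × 25% × 62% × 27% = 1.9251% of Larkspur Services GmbH.
Chain via Ashford Manufacturing Inc. → Halcyon Foods Inc. → Talon Logistics SA (R3): 40% × 24% × 23% × 18% = 0.39744% of Larkspur Services GmbH.
Aggregating (R2): 1.9251% + 0.39744% = 2.32254%.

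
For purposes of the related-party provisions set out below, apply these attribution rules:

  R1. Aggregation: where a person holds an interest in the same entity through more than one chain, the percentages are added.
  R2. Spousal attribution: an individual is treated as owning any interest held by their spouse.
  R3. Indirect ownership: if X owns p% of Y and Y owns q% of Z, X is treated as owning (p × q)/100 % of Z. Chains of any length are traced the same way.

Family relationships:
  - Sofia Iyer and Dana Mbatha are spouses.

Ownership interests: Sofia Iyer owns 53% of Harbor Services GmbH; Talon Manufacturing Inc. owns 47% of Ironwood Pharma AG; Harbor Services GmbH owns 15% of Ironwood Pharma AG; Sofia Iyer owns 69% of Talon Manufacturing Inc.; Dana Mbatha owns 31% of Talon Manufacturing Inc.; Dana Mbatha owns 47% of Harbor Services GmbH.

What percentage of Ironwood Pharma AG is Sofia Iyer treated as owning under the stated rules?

By spousal attribution (R2), Sofia Iyer is treated as also owning Dana Mbatha's interest in Talon Manufacturing Inc, giving 69% + 31% = 100%.
By spousal attribution (R2), Sofia Iyer is treated as also owning Dana Mbatha's interest in Harbor Services GmbH, giving 53% + 47% = 100%.
Chain via Talon Manufacturing Inc. (R3): 100% × 47% = 47% of Ironwood Pharma AG.
Chain via Harbor Services GmbH (R3): 100% × 15% = 15% of Ironwood Pharma AG.
Aggregating (R1): 47% + 15% = 62%.

62%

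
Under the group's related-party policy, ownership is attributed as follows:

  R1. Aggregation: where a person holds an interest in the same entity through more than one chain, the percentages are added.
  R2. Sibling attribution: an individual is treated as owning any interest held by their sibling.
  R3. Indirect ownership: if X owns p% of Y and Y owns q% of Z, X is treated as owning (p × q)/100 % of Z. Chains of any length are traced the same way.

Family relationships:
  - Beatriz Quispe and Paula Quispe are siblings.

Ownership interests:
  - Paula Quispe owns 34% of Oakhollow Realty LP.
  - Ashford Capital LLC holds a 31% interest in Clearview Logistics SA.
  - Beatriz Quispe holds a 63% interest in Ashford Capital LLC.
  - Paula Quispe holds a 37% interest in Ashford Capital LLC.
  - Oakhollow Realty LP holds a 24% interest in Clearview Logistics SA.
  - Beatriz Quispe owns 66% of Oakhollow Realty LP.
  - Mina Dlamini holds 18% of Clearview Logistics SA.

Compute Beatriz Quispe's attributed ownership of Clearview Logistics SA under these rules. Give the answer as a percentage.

55%

By sibling attribution (R2), Beatriz Quispe is treated as also owning Paula Quispe's interest in Oakhollow Realty LP, giving 66% + 34% = 100%.
By sibling attribution (R2), Beatriz Quispe is treated as also owning Paula Quispe's interest in Ashford Capital LLC, giving 63% + 37% = 100%.
Chain via Oakhollow Realty LP (R3): 100% × 24% = 24% of Clearview Logistics SA.
Chain via Ashford Capital LLC (R3): 100% × 31% = 31% of Clearview Logistics SA.
Aggregating (R1): 24% + 31% = 55%.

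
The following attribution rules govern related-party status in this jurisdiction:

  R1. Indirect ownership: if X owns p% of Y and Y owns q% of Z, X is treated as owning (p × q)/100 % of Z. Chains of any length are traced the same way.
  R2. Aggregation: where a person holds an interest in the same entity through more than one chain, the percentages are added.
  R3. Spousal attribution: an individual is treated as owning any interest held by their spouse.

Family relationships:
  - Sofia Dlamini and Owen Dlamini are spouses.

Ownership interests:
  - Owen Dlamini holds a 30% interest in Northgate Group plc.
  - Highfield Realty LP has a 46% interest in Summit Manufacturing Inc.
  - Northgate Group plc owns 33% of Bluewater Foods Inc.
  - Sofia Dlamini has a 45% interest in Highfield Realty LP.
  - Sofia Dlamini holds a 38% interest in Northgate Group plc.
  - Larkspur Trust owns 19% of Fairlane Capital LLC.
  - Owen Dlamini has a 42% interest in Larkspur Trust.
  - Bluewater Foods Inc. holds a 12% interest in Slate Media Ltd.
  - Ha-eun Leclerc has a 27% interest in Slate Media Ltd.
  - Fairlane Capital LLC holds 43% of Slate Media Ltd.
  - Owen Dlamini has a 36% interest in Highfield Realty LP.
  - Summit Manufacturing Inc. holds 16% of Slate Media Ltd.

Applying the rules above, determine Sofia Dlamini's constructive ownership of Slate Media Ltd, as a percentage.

By spousal attribution (R3), Sofia Dlamini is treated as also owning Owen Dlamini's interest in Highfield Realty LP, giving 45% + 36% = 81%.
By spousal attribution (R3), Sofia Dlamini is treated as also owning Owen Dlamini's interest in Northgate Group plc, giving 38% + 30% = 68%.
By spousal attribution (R3), Sofia Dlamini is treated as owning Owen Dlamini's 42% interest in Larkspur Trust.
Chain via Highfield Realty LP → Summit Manufacturing Inc. (R1): 81% × 46% × 16% = 5.9616% of Slate Media Ltd.
Chain via Northgate Group plc → Bluewater Foods Inc. (R1): 68% × 33% × 12% = 2.6928% of Slate Media Ltd.
Chain via Larkspur Trust → Fairlane Capital LLC (R1): 42% × 19% × 43% = 3.4314% of Slate Media Ltd.
Aggregating (R2): 5.9616% + 2.6928% + 3.4314% = 12.0858%.

12.0858%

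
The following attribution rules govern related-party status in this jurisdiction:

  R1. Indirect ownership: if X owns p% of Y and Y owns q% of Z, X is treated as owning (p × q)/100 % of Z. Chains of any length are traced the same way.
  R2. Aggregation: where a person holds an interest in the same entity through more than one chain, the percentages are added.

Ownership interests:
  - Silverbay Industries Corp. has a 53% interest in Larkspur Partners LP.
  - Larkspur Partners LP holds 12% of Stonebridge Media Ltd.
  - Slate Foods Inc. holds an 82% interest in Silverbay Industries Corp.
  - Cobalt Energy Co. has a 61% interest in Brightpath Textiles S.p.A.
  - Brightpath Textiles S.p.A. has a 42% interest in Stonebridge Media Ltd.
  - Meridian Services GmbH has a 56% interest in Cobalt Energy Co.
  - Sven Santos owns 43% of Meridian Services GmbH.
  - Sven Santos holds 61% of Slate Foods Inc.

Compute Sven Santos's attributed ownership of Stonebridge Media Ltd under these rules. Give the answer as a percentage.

9.350568%

Chain via Slate Foods Inc. → Silverbay Industries Corp. → Larkspur Partners LP (R1): 61% × 82% × 53% × 12% = 3.181272% of Stonebridge Media Ltd.
Chain via Meridian Services GmbH → Cobalt Energy Co. → Brightpath Textiles S.p.A. (R1): 43% × 56% × 61% × 42% = 6.169296% of Stonebridge Media Ltd.
Aggregating (R2): 3.181272% + 6.169296% = 9.350568%.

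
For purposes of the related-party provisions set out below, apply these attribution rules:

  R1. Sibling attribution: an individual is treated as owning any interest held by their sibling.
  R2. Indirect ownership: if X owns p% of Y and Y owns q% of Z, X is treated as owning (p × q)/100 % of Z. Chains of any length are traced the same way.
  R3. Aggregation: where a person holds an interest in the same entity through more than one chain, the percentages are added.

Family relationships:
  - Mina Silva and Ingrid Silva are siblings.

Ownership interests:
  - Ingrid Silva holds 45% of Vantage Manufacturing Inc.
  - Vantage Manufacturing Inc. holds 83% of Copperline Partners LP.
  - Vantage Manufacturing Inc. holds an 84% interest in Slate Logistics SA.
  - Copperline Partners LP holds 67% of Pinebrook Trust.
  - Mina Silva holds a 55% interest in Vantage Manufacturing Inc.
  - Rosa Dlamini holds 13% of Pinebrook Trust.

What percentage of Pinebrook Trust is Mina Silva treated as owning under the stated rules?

By sibling attribution (R1), Mina Silva is treated as also owning Ingrid Silva's interest in Vantage Manufacturing Inc, giving 55% + 45% = 100%.
Chain via Vantage Manufacturing Inc. → Copperline Partners LP (R2): 100% × 83% × 67% = 55.61% of Pinebrook Trust.

55.61%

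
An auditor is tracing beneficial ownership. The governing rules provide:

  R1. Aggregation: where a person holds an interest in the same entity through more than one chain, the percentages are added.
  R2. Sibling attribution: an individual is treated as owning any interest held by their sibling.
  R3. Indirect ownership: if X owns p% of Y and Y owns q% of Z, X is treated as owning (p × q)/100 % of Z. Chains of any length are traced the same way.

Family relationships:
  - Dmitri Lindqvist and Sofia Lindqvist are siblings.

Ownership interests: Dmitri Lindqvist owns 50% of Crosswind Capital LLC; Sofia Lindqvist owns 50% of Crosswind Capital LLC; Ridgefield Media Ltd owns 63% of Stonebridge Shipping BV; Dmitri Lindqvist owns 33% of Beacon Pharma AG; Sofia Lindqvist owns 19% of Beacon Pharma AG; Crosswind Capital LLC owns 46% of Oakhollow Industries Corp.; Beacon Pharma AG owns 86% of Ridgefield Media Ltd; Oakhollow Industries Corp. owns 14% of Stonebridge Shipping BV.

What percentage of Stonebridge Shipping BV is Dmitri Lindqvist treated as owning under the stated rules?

By sibling attribution (R2), Dmitri Lindqvist is treated as also owning Sofia Lindqvist's interest in Beacon Pharma AG, giving 33% + 19% = 52%.
By sibling attribution (R2), Dmitri Lindqvist is treated as also owning Sofia Lindqvist's interest in Crosswind Capital LLC, giving 50% + 50% = 100%.
Chain via Beacon Pharma AG → Ridgefield Media Ltd (R3): 52% × 86% × 63% = 28.1736% of Stonebridge Shipping BV.
Chain via Crosswind Capital LLC → Oakhollow Industries Corp. (R3): 100% × 46% × 14% = 6.44% of Stonebridge Shipping BV.
Aggregating (R1): 28.1736% + 6.44% = 34.6136%.

34.6136%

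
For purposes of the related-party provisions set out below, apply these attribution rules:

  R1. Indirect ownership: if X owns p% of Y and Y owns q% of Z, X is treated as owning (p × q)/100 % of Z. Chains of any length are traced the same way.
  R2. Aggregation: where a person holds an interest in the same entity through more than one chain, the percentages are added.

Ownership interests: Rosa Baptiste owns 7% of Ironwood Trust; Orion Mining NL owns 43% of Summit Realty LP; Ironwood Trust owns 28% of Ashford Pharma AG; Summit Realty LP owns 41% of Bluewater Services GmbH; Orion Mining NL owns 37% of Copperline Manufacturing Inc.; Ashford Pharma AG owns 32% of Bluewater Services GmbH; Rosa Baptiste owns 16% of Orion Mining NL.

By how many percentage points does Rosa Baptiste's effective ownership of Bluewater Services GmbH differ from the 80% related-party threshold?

76.552

Chain via Orion Mining NL → Summit Realty LP (R1): 16% × 43% × 41% = 2.8208% of Bluewater Services GmbH.
Chain via Ironwood Trust → Ashford Pharma AG (R1): 7% × 28% × 32% = 0.6272% of Bluewater Services GmbH.
Aggregating (R2): 2.8208% + 0.6272% = 3.448%.
3.448% falls short of the 80% threshold by 76.552 percentage points.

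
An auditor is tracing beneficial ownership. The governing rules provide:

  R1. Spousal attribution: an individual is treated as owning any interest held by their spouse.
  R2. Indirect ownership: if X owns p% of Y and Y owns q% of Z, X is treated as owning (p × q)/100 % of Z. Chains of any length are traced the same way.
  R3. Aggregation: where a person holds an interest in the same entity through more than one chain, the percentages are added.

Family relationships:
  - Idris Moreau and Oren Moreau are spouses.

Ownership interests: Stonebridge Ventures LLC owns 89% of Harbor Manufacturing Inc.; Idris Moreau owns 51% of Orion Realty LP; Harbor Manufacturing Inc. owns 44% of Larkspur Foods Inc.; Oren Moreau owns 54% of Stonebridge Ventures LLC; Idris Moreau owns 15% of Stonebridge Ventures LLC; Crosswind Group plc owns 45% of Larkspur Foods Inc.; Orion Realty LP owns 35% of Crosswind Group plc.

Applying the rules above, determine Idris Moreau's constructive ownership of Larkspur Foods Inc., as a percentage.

35.0529%

By spousal attribution (R1), Idris Moreau is treated as also owning Oren Moreau's interest in Stonebridge Ventures LLC, giving 15% + 54% = 69%.
Chain via Orion Realty LP → Crosswind Group plc (R2): 51% × 35% × 45% = 8.0325% of Larkspur Foods Inc.
Chain via Stonebridge Ventures LLC → Harbor Manufacturing Inc. (R2): 69% × 89% × 44% = 27.0204% of Larkspur Foods Inc.
Aggregating (R3): 8.0325% + 27.0204% = 35.0529%.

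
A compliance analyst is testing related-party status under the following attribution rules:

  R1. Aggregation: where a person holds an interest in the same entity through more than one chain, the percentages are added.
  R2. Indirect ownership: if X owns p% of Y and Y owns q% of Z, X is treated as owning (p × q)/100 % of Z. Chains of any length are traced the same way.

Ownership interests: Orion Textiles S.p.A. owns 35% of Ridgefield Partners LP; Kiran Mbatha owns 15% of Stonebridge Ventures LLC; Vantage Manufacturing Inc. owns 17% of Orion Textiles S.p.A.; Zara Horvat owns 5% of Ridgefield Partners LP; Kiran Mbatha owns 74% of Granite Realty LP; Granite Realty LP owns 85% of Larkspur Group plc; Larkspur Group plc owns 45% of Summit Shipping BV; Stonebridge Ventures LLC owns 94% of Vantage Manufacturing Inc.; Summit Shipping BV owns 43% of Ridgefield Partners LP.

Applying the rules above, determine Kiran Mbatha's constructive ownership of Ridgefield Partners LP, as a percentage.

13.0101%

Chain via Stonebridge Ventures LLC → Vantage Manufacturing Inc. → Orion Textiles S.p.A. (R2): 15% × 94% × 17% × 35% = 0.83895% of Ridgefield Partners LP.
Chain via Granite Realty LP → Larkspur Group plc → Summit Shipping BV (R2): 74% × 85% × 45% × 43% = 12.17115% of Ridgefield Partners LP.
Aggregating (R1): 0.83895% + 12.17115% = 13.0101%.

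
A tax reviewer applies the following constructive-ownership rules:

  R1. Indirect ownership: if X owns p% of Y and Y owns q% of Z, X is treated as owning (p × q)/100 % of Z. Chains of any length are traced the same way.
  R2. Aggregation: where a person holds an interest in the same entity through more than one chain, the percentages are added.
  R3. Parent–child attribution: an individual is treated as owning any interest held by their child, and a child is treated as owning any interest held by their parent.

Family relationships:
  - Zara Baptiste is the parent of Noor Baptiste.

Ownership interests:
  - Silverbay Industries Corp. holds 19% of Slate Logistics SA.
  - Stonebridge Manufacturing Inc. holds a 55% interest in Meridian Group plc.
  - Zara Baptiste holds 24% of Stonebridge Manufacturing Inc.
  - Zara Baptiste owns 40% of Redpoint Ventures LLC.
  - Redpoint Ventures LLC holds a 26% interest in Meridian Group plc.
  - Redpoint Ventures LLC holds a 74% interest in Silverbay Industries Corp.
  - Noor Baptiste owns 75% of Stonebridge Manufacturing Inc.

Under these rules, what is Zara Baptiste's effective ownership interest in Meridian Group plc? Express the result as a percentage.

By parent–child attribution (R3), Zara Baptiste is treated as also owning Noor Baptiste's interest in Stonebridge Manufacturing Inc, giving 24% + 75% = 99%.
Chain via Redpoint Ventures LLC (R1): 40% × 26% = 10.4% of Meridian Group plc.
Chain via Stonebridge Manufacturing Inc. (R1): 99% × 55% = 54.45% of Meridian Group plc.
Aggregating (R2): 10.4% + 54.45% = 64.85%.

64.85%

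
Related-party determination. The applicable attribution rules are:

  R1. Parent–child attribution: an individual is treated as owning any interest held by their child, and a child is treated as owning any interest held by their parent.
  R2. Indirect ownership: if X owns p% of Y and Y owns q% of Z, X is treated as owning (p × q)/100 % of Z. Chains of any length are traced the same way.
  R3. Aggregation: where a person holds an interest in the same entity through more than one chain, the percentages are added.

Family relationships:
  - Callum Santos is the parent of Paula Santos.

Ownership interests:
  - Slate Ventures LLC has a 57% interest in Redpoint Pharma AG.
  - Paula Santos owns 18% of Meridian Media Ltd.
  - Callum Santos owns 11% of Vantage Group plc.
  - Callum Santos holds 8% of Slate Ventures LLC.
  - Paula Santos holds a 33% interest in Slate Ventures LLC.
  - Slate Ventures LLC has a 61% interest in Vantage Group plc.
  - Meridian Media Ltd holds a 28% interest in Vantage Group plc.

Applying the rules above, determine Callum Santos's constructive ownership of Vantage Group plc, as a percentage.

By parent–child attribution (R1), Callum Santos is treated as also owning Paula Santos's interest in Slate Ventures LLC, giving 8% + 33% = 41%.
By parent–child attribution (R1), Callum Santos is treated as owning Paula Santos's 18% interest in Meridian Media Ltd.
Chain via Slate Ventures LLC (R2): 41% × 61% = 25.01% of Vantage Group plc.
Direct interest in Vantage Group plc: 11%.
Chain via Meridian Media Ltd (R2): 18% × 28% = 5.04% of Vantage Group plc.
Aggregating (R3): 25.01% + 11% + 5.04% = 41.05%.

41.05%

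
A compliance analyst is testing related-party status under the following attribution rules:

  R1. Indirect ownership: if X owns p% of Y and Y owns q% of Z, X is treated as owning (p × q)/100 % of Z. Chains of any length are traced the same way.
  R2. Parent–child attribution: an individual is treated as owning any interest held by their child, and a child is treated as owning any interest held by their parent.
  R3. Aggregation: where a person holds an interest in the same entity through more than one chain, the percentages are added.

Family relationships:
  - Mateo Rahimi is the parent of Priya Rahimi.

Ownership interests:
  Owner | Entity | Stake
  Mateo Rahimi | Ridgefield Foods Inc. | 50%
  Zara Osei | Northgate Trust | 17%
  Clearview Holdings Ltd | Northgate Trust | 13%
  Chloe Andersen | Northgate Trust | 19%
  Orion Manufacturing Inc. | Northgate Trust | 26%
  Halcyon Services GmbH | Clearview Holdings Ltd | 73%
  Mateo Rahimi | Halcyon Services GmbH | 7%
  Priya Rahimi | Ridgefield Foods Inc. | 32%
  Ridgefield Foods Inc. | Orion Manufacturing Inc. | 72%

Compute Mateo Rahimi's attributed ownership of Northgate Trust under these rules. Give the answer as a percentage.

By parent–child attribution (R2), Mateo Rahimi is treated as also owning Priya Rahimi's interest in Ridgefield Foods Inc, giving 50% + 32% = 82%.
Chain via Ridgefield Foods Inc. → Orion Manufacturing Inc. (R1): 82% × 72% × 26% = 15.3504% of Northgate Trust.
Chain via Halcyon Services GmbH → Clearview Holdings Ltd (R1): 7% × 73% × 13% = 0.6643% of Northgate Trust.
Aggregating (R3): 15.3504% + 0.6643% = 16.0147%.

16.0147%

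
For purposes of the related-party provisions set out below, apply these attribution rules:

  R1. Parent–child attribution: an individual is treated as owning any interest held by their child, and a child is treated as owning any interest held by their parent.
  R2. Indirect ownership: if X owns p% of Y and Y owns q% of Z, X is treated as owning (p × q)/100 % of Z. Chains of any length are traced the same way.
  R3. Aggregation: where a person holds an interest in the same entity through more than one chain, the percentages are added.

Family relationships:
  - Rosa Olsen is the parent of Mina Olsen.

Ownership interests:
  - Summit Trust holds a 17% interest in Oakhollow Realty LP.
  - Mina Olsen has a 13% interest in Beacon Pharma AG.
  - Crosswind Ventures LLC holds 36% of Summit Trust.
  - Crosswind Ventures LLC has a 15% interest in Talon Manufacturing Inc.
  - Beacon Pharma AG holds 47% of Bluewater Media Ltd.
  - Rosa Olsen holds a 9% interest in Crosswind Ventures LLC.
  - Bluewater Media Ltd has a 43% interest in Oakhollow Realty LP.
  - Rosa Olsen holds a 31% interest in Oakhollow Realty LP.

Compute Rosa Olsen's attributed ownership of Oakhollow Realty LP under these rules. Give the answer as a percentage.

34.1781%

By parent–child attribution (R1), Rosa Olsen is treated as owning Mina Olsen's 13% interest in Beacon Pharma AG.
Chain via Crosswind Ventures LLC → Summit Trust (R2): 9% × 36% × 17% = 0.5508% of Oakhollow Realty LP.
Direct interest in Oakhollow Realty LP: 31%.
Chain via Beacon Pharma AG → Bluewater Media Ltd (R2): 13% × 47% × 43% = 2.6273% of Oakhollow Realty LP.
Aggregating (R3): 0.5508% + 31% + 2.6273% = 34.1781%.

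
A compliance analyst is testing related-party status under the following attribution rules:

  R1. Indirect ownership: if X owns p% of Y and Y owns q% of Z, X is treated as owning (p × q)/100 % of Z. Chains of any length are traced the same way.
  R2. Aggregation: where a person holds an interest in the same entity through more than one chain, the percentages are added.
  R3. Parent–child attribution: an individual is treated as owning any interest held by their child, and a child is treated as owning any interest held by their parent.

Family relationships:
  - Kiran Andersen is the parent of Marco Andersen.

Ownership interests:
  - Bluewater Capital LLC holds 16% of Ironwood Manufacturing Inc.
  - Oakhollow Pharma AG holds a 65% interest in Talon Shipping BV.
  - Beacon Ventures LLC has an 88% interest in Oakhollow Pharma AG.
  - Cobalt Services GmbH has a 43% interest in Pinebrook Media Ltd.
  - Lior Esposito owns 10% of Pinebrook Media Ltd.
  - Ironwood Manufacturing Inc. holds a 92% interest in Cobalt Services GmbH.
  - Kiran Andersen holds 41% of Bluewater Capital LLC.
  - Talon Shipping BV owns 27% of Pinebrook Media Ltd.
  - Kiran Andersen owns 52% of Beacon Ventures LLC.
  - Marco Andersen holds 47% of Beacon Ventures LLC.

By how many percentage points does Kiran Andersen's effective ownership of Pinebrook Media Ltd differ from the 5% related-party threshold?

By parent–child attribution (R3), Kiran Andersen is treated as also owning Marco Andersen's interest in Beacon Ventures LLC, giving 52% + 47% = 99%.
Chain via Bluewater Capital LLC → Ironwood Manufacturing Inc. → Cobalt Services GmbH (R1): 41% × 16% × 92% × 43% = 2.595136% of Pinebrook Media Ltd.
Chain via Beacon Ventures LLC → Oakhollow Pharma AG → Talon Shipping BV (R1): 99% × 88% × 65% × 27% = 15.28956% of Pinebrook Media Ltd.
Aggregating (R2): 2.595136% + 15.28956% = 17.884696%.
17.884696% exceeds the 5% threshold by 12.884696 percentage points.

12.884696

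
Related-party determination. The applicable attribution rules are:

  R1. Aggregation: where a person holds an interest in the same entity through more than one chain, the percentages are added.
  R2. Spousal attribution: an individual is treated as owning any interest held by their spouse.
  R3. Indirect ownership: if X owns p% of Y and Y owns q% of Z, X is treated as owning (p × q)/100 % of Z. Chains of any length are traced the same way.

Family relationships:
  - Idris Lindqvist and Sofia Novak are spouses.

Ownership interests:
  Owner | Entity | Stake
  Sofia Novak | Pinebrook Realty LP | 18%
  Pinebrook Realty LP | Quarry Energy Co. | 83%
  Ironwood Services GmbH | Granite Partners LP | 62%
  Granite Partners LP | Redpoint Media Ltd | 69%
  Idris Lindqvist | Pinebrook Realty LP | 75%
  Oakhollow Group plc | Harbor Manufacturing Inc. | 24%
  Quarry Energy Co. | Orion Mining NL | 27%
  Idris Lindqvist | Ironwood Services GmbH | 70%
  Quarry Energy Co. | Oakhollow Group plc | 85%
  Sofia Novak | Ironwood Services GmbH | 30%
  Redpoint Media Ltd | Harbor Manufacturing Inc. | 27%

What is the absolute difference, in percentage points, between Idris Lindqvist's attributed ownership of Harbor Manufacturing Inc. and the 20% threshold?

By spousal attribution (R2), Idris Lindqvist is treated as also owning Sofia Novak's interest in Pinebrook Realty LP, giving 75% + 18% = 93%.
By spousal attribution (R2), Idris Lindqvist is treated as also owning Sofia Novak's interest in Ironwood Services GmbH, giving 70% + 30% = 100%.
Chain via Pinebrook Realty LP → Quarry Energy Co. → Oakhollow Group plc (R3): 93% × 83% × 85% × 24% = 15.74676% of Harbor Manufacturing Inc.
Chain via Ironwood Services GmbH → Granite Partners LP → Redpoint Media Ltd (R3): 100% × 62% × 69% × 27% = 11.5506% of Harbor Manufacturing Inc.
Aggregating (R1): 15.74676% + 11.5506% = 27.29736%.
27.29736% exceeds the 20% threshold by 7.29736 percentage points.

7.29736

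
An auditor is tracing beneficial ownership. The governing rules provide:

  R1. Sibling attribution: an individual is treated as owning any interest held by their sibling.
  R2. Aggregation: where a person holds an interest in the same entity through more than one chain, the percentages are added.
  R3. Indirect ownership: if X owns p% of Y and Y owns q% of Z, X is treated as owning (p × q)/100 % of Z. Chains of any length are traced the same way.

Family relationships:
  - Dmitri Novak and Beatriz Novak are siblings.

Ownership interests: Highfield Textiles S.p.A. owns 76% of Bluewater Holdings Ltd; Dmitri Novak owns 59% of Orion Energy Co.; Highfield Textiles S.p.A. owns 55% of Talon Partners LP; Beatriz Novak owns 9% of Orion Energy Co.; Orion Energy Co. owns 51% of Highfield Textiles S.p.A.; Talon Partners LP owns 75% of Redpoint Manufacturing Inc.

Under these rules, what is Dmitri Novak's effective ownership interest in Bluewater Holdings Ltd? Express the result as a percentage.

26.3568%

By sibling attribution (R1), Dmitri Novak is treated as also owning Beatriz Novak's interest in Orion Energy Co, giving 59% + 9% = 68%.
Chain via Orion Energy Co. → Highfield Textiles S.p.A. (R3): 68% × 51% × 76% = 26.3568% of Bluewater Holdings Ltd.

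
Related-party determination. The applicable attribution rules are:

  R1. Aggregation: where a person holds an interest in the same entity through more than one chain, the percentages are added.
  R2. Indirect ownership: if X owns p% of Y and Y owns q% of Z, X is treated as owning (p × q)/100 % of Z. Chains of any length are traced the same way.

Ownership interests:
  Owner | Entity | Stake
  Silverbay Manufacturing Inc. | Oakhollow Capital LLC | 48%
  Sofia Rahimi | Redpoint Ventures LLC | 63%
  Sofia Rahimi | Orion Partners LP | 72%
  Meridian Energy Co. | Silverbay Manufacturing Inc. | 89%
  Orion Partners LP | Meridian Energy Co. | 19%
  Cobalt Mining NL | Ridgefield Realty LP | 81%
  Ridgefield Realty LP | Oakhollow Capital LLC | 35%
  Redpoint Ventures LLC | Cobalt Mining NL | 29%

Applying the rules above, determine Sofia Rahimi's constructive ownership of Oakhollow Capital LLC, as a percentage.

11.023641%

Chain via Redpoint Ventures LLC → Cobalt Mining NL → Ridgefield Realty LP (R2): 63% × 29% × 81% × 35% = 5.179545% of Oakhollow Capital LLC.
Chain via Orion Partners LP → Meridian Energy Co. → Silverbay Manufacturing Inc. (R2): 72% × 19% × 89% × 48% = 5.844096% of Oakhollow Capital LLC.
Aggregating (R1): 5.179545% + 5.844096% = 11.023641%.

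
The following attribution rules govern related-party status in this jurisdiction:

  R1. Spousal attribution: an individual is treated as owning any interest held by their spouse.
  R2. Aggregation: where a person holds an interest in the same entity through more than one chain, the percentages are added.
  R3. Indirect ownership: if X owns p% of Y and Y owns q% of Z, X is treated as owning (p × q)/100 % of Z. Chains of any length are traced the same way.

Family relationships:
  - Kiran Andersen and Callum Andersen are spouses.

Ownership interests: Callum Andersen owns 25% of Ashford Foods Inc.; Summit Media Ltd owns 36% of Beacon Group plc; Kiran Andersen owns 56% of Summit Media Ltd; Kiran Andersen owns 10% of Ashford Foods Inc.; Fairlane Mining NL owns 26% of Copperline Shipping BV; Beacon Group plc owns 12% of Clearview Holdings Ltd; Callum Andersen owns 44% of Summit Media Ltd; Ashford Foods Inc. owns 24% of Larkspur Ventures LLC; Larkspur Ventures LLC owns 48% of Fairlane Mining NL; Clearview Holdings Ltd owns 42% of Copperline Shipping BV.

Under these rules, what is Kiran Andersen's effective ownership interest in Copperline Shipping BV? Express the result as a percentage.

2.86272%

By spousal attribution (R1), Kiran Andersen is treated as also owning Callum Andersen's interest in Summit Media Ltd, giving 56% + 44% = 100%.
By spousal attribution (R1), Kiran Andersen is treated as also owning Callum Andersen's interest in Ashford Foods Inc, giving 10% + 25% = 35%.
Chain via Summit Media Ltd → Beacon Group plc → Clearview Holdings Ltd (R3): 100% × 36% × 12% × 42% = 1.8144% of Copperline Shipping BV.
Chain via Ashford Foods Inc. → Larkspur Ventures LLC → Fairlane Mining NL (R3): 35% × 24% × 48% × 26% = 1.04832% of Copperline Shipping BV.
Aggregating (R2): 1.8144% + 1.04832% = 2.86272%.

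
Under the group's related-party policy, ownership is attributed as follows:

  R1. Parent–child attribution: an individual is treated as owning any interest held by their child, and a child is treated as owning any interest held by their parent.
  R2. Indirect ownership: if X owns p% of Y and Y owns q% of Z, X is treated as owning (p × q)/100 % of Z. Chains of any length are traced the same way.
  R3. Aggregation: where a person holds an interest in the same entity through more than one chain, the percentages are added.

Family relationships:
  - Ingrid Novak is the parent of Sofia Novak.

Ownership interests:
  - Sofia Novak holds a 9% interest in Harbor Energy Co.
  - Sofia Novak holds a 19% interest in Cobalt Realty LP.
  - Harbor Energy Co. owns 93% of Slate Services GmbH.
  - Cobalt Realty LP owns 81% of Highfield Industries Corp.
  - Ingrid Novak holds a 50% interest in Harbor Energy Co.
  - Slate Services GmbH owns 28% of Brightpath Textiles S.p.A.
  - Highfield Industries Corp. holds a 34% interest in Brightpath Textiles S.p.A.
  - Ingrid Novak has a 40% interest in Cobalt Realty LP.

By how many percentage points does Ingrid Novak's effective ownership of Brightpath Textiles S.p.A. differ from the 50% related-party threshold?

By parent–child attribution (R1), Ingrid Novak is treated as also owning Sofia Novak's interest in Harbor Energy Co, giving 50% + 9% = 59%.
By parent–child attribution (R1), Ingrid Novak is treated as also owning Sofia Novak's interest in Cobalt Realty LP, giving 40% + 19% = 59%.
Chain via Harbor Energy Co. → Slate Services GmbH (R2): 59% × 93% × 28% = 15.3636% of Brightpath Textiles S.p.A.
Chain via Cobalt Realty LP → Highfield Industries Corp. (R2): 59% × 81% × 34% = 16.2486% of Brightpath Textiles S.p.A.
Aggregating (R3): 15.3636% + 16.2486% = 31.6122%.
31.6122% falls short of the 50% threshold by 18.3878 percentage points.

18.3878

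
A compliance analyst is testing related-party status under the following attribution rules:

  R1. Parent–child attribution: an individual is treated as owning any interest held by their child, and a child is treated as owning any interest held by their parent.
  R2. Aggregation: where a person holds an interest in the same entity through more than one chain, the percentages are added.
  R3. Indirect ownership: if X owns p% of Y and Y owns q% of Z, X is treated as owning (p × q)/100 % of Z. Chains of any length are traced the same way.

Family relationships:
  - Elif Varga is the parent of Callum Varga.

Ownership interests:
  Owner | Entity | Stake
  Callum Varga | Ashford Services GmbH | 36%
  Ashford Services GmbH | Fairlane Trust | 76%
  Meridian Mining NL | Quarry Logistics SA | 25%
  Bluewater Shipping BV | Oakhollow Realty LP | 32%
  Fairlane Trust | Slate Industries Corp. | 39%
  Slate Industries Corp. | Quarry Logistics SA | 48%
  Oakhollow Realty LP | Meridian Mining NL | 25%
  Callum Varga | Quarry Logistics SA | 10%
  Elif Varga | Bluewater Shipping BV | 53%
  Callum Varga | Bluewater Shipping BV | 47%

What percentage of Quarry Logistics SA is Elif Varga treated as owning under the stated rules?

By parent–child attribution (R1), Elif Varga is treated as also owning Callum Varga's interest in Bluewater Shipping BV, giving 53% + 47% = 100%.
By parent–child attribution (R1), Elif Varga is treated as owning Callum Varga's 36% interest in Ashford Services GmbH.
By parent–child attribution (R1), Elif Varga is treated as owning Callum Varga's 10% interest in Quarry Logistics SA.
Chain via Bluewater Shipping BV → Oakhollow Realty LP → Meridian Mining NL (R3): 100% × 32% × 25% × 25% = 2% of Quarry Logistics SA.
Chain via Ashford Services GmbH → Fairlane Trust → Slate Industries Corp. (R3): 36% × 76% × 39% × 48% = 5.121792% of Quarry Logistics SA.
Direct interest in Quarry Logistics SA: 10%.
Aggregating (R2): 2% + 5.121792% + 10% = 17.121792%.

17.121792%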